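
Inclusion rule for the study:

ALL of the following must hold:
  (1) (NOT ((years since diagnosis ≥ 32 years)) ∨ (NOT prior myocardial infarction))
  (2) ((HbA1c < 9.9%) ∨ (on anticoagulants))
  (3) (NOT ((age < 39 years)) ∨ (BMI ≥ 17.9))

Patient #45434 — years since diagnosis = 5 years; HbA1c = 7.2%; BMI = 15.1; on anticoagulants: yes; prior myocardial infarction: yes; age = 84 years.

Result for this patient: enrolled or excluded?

Enrolled

Atomic conditions:
  years since diagnosis ≥ 32 years: 5 ≥ 32 is false
  NOT prior myocardial infarction: yes → false
  HbA1c < 9.9%: 7.2 < 9.9 is true
  on anticoagulants: yes → true
  age < 39 years: 84 < 39 is false
  BMI ≥ 17.9: 15.1 ≥ 17.9 is false
Combine:
[1.1] NOT false = true
[1] true OR false = true
[2] true OR true = true
[3.1] NOT false = true
[3] true OR false = true
[root] true AND true AND true = true
Overall: true → enrolled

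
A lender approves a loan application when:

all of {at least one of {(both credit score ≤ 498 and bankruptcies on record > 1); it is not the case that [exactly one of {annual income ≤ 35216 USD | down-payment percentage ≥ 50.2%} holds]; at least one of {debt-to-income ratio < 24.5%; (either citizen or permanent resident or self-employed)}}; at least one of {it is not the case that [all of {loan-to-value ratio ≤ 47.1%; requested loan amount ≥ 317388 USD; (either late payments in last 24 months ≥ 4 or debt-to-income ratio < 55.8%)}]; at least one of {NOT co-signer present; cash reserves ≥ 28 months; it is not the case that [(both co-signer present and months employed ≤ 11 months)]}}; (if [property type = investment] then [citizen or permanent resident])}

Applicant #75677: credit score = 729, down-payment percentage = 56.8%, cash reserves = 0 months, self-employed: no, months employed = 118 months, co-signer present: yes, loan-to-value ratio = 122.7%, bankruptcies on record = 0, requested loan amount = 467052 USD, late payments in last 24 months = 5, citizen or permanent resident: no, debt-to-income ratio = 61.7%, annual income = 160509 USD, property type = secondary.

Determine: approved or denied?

Denied

Atomic conditions:
  credit score ≤ 498: 729 ≤ 498 is false
  bankruptcies on record > 1: 0 > 1 is false
  annual income ≤ 35216 USD: 160509 ≤ 35216 is false
  down-payment percentage ≥ 50.2%: 56.8 ≥ 50.2 is true
  debt-to-income ratio < 24.5%: 61.7 < 24.5 is false
  citizen or permanent resident: no → false
  self-employed: no → false
  loan-to-value ratio ≤ 47.1%: 122.7 ≤ 47.1 is false
  requested loan amount ≥ 317388 USD: 467052 ≥ 317388 is true
  late payments in last 24 months ≥ 4: 5 ≥ 4 is true
  debt-to-income ratio < 55.8%: 61.7 < 55.8 is false
  NOT co-signer present: yes → false
  cash reserves ≥ 28 months: 0 ≥ 28 is false
  co-signer present: yes → true
  months employed ≤ 11 months: 118 ≤ 11 is false
  property type = investment: secondary == investment is false
Combine:
[1.1] false AND false = false
[1.2.1] exactly-one(false, true) = true
[1.2] NOT true = false
[1.3.2] false OR false = false
[1.3] false OR false = false
[1] false OR false OR false = false
[2.1.1.3] true OR false = true
[2.1.1] false AND true AND true = false
[2.1] NOT false = true
[2.2.3.1] true AND false = false
[2.2.3] NOT false = true
[2.2] false OR false OR true = true
[2] true OR true = true
[3] false → false (antecedent false ⇒ implication holds) = true
[root] false AND true AND true = false
Overall: false → denied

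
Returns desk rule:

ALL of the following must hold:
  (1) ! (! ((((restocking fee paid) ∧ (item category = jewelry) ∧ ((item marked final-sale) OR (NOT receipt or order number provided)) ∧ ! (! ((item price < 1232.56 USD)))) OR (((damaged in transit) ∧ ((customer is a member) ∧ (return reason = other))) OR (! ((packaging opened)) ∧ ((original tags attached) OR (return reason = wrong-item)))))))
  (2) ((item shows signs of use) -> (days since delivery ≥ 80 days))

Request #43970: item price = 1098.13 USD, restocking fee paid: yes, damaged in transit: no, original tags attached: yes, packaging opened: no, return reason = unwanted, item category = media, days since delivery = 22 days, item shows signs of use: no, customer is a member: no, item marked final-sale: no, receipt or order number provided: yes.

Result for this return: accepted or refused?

Atomic conditions:
  restocking fee paid: yes → true
  item category = jewelry: media == jewelry is false
  item marked final-sale: no → false
  NOT receipt or order number provided: yes → false
  item price < 1232.56 USD: 1098.13 < 1232.56 is true
  damaged in transit: no → false
  customer is a member: no → false
  return reason = other: unwanted == other is false
  packaging opened: no → false
  original tags attached: yes → true
  return reason = wrong-item: unwanted == wrong-item is false
  item shows signs of use: no → false
  days since delivery ≥ 80 days: 22 ≥ 80 is false
Combine:
[1.1.1.1.3] false OR false = false
[1.1.1.1.4.1] NOT true = false
[1.1.1.1.4] NOT false = true
[1.1.1.1] true AND false AND false AND true = false
[1.1.1.2.1.2] false AND false = false
[1.1.1.2.1] false AND false = false
[1.1.1.2.2.1] NOT false = true
[1.1.1.2.2.2] true OR false = true
[1.1.1.2.2] true AND true = true
[1.1.1.2] false OR true = true
[1.1.1] false OR true = true
[1.1] NOT true = false
[1] NOT false = true
[2] false → false (antecedent false ⇒ implication holds) = true
[root] true AND true = true
Overall: true → accepted

Accepted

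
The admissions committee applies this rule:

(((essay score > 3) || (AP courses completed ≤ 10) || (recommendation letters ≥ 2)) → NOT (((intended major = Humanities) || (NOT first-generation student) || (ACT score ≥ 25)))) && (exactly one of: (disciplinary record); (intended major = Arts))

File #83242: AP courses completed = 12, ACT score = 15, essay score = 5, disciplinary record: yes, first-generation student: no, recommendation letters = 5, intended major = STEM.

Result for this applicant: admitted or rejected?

Rejected

Atomic conditions:
  essay score > 3: 5 > 3 is true
  AP courses completed ≤ 10: 12 ≤ 10 is false
  recommendation letters ≥ 2: 5 ≥ 2 is true
  intended major = Humanities: STEM == Humanities is false
  NOT first-generation student: no → true
  ACT score ≥ 25: 15 ≥ 25 is false
  disciplinary record: yes → true
  intended major = Arts: STEM == Arts is false
Combine:
[1.1] true OR false OR true = true
[1.2.1] false OR true OR false = true
[1.2] NOT true = false
[1] true → false = false
[2] exactly-one(true, false) = true
[root] false AND true = false
Overall: false → rejected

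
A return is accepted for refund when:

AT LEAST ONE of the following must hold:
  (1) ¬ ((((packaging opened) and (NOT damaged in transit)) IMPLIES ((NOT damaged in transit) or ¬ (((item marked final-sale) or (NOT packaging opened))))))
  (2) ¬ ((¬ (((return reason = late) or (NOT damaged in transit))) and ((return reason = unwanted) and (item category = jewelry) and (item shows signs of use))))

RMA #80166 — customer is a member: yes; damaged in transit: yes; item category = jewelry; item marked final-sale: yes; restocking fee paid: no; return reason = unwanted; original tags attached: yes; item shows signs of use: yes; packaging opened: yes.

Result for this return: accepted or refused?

Atomic conditions:
  packaging opened: yes → true
  NOT damaged in transit: yes → false
  item marked final-sale: yes → true
  NOT packaging opened: yes → false
  return reason = late: unwanted == late is false
  return reason = unwanted: unwanted == unwanted is true
  item category = jewelry: jewelry == jewelry is true
  item shows signs of use: yes → true
Combine:
[1.1.1] true AND false = false
[1.1.2.2.1] true OR false = true
[1.1.2.2] NOT true = false
[1.1.2] false OR false = false
[1.1] false → false (antecedent false ⇒ implication holds) = true
[1] NOT true = false
[2.1.1.1] false OR false = false
[2.1.1] NOT false = true
[2.1.2] true AND true AND true = true
[2.1] true AND true = true
[2] NOT true = false
[root] false OR false = false
Overall: false → refused

Refused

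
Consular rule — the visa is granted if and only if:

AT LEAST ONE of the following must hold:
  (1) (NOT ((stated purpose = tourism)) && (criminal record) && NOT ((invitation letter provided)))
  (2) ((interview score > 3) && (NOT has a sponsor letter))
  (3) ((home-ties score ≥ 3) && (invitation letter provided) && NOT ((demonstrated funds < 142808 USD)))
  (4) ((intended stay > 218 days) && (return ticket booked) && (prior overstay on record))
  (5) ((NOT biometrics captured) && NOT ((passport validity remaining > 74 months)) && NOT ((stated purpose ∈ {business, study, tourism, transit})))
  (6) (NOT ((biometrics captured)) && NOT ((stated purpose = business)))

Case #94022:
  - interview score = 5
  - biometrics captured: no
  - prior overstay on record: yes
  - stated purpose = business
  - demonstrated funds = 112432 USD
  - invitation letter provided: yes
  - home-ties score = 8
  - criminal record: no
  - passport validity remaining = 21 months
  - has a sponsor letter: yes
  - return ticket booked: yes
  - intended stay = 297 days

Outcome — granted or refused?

Atomic conditions:
  stated purpose = tourism: business == tourism is false
  criminal record: no → false
  invitation letter provided: yes → true
  interview score > 3: 5 > 3 is true
  NOT has a sponsor letter: yes → false
  home-ties score ≥ 3: 8 ≥ 3 is true
  demonstrated funds < 142808 USD: 112432 < 142808 is true
  intended stay > 218 days: 297 > 218 is true
  return ticket booked: yes → true
  prior overstay on record: yes → true
  NOT biometrics captured: no → true
  passport validity remaining > 74 months: 21 > 74 is false
  stated purpose ∈ {business, study, tourism, transit}: business is in the set → true
  biometrics captured: no → false
  stated purpose = business: business == business is true
Combine:
[1.1] NOT false = true
[1.3] NOT true = false
[1] true AND false AND false = false
[2] true AND false = false
[3.3] NOT true = false
[3] true AND true AND false = false
[4] true AND true AND true = true
[5.2] NOT false = true
[5.3] NOT true = false
[5] true AND true AND false = false
[6.1] NOT false = true
[6.2] NOT true = false
[6] true AND false = false
[root] false OR false OR false OR true OR false OR false = true
Overall: true → granted

Granted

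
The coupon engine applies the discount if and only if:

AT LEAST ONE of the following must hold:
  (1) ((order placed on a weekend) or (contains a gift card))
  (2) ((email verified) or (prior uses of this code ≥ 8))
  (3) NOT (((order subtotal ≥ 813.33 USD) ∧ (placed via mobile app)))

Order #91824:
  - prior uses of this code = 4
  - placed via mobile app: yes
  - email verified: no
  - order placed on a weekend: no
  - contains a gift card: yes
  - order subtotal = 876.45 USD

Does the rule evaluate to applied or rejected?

Applied

Atomic conditions:
  order placed on a weekend: no → false
  contains a gift card: yes → true
  email verified: no → false
  prior uses of this code ≥ 8: 4 ≥ 8 is false
  order subtotal ≥ 813.33 USD: 876.45 ≥ 813.33 is true
  placed via mobile app: yes → true
Combine:
[1] false OR true = true
[2] false OR false = false
[3.1] true AND true = true
[3] NOT true = false
[root] true OR false OR false = true
Overall: true → applied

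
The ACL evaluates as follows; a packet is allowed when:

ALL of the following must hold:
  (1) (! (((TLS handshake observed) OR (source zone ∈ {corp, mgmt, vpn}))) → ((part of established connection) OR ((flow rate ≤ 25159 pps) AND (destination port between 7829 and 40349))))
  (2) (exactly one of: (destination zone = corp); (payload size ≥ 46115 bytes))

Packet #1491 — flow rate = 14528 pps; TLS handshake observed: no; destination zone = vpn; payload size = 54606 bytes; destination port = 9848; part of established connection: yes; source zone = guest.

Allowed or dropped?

Atomic conditions:
  TLS handshake observed: no → false
  source zone ∈ {corp, mgmt, vpn}: guest is not in the set → false
  part of established connection: yes → true
  flow rate ≤ 25159 pps: 14528 ≤ 25159 is true
  destination port between 7829 and 40349: 9848 in [7829, 40349] is true
  destination zone = corp: vpn == corp is false
  payload size ≥ 46115 bytes: 54606 ≥ 46115 is true
Combine:
[1.1.1] false OR false = false
[1.1] NOT false = true
[1.2.2] true AND true = true
[1.2] true OR true = true
[1] true → true = true
[2] exactly-one(false, true) = true
[root] true AND true = true
Overall: true → allowed

Allowed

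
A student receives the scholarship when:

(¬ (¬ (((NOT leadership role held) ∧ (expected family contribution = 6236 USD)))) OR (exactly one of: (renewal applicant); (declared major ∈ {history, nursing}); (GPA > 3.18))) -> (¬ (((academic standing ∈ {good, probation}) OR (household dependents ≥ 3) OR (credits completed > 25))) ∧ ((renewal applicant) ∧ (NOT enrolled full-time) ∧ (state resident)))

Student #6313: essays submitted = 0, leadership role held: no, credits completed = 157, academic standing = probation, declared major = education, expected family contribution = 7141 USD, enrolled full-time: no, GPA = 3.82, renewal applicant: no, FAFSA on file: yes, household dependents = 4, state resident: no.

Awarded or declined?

Declined

Atomic conditions:
  NOT leadership role held: no → true
  expected family contribution = 6236 USD: 7141 == 6236 is false
  renewal applicant: no → false
  declared major ∈ {history, nursing}: education is not in the set → false
  GPA > 3.18: 3.82 > 3.18 is true
  academic standing ∈ {good, probation}: probation is in the set → true
  household dependents ≥ 3: 4 ≥ 3 is true
  credits completed > 25: 157 > 25 is true
  NOT enrolled full-time: no → true
  state resident: no → false
Combine:
[1.1.1.1] true AND false = false
[1.1.1] NOT false = true
[1.1] NOT true = false
[1.2] exactly-one(false, false, true) = true
[1] false OR true = true
[2.1.1] true OR true OR true = true
[2.1] NOT true = false
[2.2] false AND true AND false = false
[2] false AND false = false
[root] true → false = false
Overall: false → declined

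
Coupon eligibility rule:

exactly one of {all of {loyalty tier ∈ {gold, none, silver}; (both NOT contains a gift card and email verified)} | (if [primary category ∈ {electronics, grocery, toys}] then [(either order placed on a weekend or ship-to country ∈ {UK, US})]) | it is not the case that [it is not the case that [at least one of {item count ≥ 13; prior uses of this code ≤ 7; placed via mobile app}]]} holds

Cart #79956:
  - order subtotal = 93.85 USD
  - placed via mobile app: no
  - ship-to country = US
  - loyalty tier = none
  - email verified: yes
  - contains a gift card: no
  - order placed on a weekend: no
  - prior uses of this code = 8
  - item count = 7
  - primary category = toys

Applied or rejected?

Rejected

Atomic conditions:
  loyalty tier ∈ {gold, none, silver}: none is in the set → true
  NOT contains a gift card: no → true
  email verified: yes → true
  primary category ∈ {electronics, grocery, toys}: toys is in the set → true
  order placed on a weekend: no → false
  ship-to country ∈ {UK, US}: US is in the set → true
  item count ≥ 13: 7 ≥ 13 is false
  prior uses of this code ≤ 7: 8 ≤ 7 is false
  placed via mobile app: no → false
Combine:
[1.2] true AND true = true
[1] true AND true = true
[2.2] false OR true = true
[2] true → true = true
[3.1.1] false OR false OR false = false
[3.1] NOT false = true
[3] NOT true = false
[root] exactly-one(true, true, false) = false
Overall: false → rejected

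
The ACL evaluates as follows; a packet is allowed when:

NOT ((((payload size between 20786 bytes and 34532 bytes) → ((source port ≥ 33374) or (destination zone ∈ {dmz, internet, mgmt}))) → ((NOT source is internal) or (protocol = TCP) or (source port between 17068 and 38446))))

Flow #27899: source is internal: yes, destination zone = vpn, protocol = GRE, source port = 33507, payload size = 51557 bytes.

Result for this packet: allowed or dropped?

Dropped

Atomic conditions:
  payload size between 20786 bytes and 34532 bytes: 51557 in [20786, 34532] is false
  source port ≥ 33374: 33507 ≥ 33374 is true
  destination zone ∈ {dmz, internet, mgmt}: vpn is not in the set → false
  NOT source is internal: yes → false
  protocol = TCP: GRE == TCP is false
  source port between 17068 and 38446: 33507 in [17068, 38446] is true
Combine:
[1.1.2] true OR false = true
[1.1] false → true (antecedent false ⇒ implication holds) = true
[1.2] false OR false OR true = true
[1] true → true = true
[root] NOT true = false
Overall: false → dropped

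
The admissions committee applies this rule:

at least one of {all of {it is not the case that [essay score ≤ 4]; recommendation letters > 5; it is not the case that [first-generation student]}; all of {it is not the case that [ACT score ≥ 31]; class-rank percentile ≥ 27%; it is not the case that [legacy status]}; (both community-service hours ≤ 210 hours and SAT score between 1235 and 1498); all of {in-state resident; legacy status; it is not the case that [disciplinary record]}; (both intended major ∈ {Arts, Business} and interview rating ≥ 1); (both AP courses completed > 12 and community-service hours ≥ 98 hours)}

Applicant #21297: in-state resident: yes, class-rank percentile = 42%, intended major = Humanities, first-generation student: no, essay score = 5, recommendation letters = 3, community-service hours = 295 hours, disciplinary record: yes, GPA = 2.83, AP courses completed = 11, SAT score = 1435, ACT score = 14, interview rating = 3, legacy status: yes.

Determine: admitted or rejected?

Rejected

Atomic conditions:
  essay score ≤ 4: 5 ≤ 4 is false
  recommendation letters > 5: 3 > 5 is false
  first-generation student: no → false
  ACT score ≥ 31: 14 ≥ 31 is false
  class-rank percentile ≥ 27%: 42 ≥ 27 is true
  legacy status: yes → true
  community-service hours ≤ 210 hours: 295 ≤ 210 is false
  SAT score between 1235 and 1498: 1435 in [1235, 1498] is true
  in-state resident: yes → true
  disciplinary record: yes → true
  intended major ∈ {Arts, Business}: Humanities is not in the set → false
  interview rating ≥ 1: 3 ≥ 1 is true
  AP courses completed > 12: 11 > 12 is false
  community-service hours ≥ 98 hours: 295 ≥ 98 is true
Combine:
[1.1] NOT false = true
[1.3] NOT false = true
[1] true AND false AND true = false
[2.1] NOT false = true
[2.3] NOT true = false
[2] true AND true AND false = false
[3] false AND true = false
[4.3] NOT true = false
[4] true AND true AND false = false
[5] false AND true = false
[6] false AND true = false
[root] false OR false OR false OR false OR false OR false = false
Overall: false → rejected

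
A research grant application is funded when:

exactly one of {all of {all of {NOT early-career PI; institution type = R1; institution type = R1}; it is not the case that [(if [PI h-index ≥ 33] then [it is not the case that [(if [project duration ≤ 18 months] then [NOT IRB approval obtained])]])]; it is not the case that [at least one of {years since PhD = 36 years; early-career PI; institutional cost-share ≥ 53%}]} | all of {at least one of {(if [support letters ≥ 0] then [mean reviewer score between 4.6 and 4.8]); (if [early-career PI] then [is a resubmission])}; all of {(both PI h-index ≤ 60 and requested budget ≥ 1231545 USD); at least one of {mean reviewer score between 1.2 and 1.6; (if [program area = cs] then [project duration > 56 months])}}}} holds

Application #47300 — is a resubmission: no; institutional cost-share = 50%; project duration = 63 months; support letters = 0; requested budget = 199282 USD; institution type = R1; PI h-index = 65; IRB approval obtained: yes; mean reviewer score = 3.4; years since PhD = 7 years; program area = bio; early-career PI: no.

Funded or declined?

Atomic conditions:
  NOT early-career PI: no → true
  institution type = R1: R1 == R1 is true
  PI h-index ≥ 33: 65 ≥ 33 is true
  project duration ≤ 18 months: 63 ≤ 18 is false
  NOT IRB approval obtained: yes → false
  years since PhD = 36 years: 7 == 36 is false
  early-career PI: no → false
  institutional cost-share ≥ 53%: 50 ≥ 53 is false
  support letters ≥ 0: 0 ≥ 0 is true
  mean reviewer score between 4.6 and 4.8: 3.4 in [4.6, 4.8] is false
  is a resubmission: no → false
  PI h-index ≤ 60: 65 ≤ 60 is false
  requested budget ≥ 1231545 USD: 199282 ≥ 1231545 is false
  mean reviewer score between 1.2 and 1.6: 3.4 in [1.2, 1.6] is false
  program area = cs: bio == cs is false
  project duration > 56 months: 63 > 56 is true
Combine:
[1.1] true AND true AND true = true
[1.2.1.2.1] false → false (antecedent false ⇒ implication holds) = true
[1.2.1.2] NOT true = false
[1.2.1] true → false = false
[1.2] NOT false = true
[1.3.1] false OR false OR false = false
[1.3] NOT false = true
[1] true AND true AND true = true
[2.1.1] true → false = false
[2.1.2] false → false (antecedent false ⇒ implication holds) = true
[2.1] false OR true = true
[2.2.1] false AND false = false
[2.2.2.2] false → true (antecedent false ⇒ implication holds) = true
[2.2.2] false OR true = true
[2.2] false AND true = false
[2] true AND false = false
[root] exactly-one(true, false) = true
Overall: true → funded

Funded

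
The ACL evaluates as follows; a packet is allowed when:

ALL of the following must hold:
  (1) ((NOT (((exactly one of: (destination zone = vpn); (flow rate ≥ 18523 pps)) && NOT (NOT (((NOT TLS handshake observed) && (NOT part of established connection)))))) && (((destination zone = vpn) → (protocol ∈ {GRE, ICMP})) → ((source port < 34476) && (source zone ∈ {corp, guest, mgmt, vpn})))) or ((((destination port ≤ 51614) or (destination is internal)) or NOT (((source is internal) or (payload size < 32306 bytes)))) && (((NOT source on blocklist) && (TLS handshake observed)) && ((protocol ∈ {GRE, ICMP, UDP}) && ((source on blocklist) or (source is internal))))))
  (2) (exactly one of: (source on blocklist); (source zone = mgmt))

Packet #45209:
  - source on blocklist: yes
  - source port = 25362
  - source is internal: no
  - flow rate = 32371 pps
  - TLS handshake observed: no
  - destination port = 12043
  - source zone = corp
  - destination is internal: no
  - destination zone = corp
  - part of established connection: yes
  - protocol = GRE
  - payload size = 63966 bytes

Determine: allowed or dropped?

Allowed

Atomic conditions:
  destination zone = vpn: corp == vpn is false
  flow rate ≥ 18523 pps: 32371 ≥ 18523 is true
  NOT TLS handshake observed: no → true
  NOT part of established connection: yes → false
  protocol ∈ {GRE, ICMP}: GRE is in the set → true
  source port < 34476: 25362 < 34476 is true
  source zone ∈ {corp, guest, mgmt, vpn}: corp is in the set → true
  destination port ≤ 51614: 12043 ≤ 51614 is true
  destination is internal: no → false
  source is internal: no → false
  payload size < 32306 bytes: 63966 < 32306 is false
  NOT source on blocklist: yes → false
  TLS handshake observed: no → false
  protocol ∈ {GRE, ICMP, UDP}: GRE is in the set → true
  source on blocklist: yes → true
  source zone = mgmt: corp == mgmt is false
Combine:
[1.1.1.1.1] exactly-one(false, true) = true
[1.1.1.1.2.1.1] true AND false = false
[1.1.1.1.2.1] NOT false = true
[1.1.1.1.2] NOT true = false
[1.1.1.1] true AND false = false
[1.1.1] NOT false = true
[1.1.2.1] false → true (antecedent false ⇒ implication holds) = true
[1.1.2.2] true AND true = true
[1.1.2] true → true = true
[1.1] true AND true = true
[1.2.1.1] true OR false = true
[1.2.1.2.1] false OR false = false
[1.2.1.2] NOT false = true
[1.2.1] true OR true = true
[1.2.2.1] false AND false = false
[1.2.2.2.2] true OR false = true
[1.2.2.2] true AND true = true
[1.2.2] false AND true = false
[1.2] true AND false = false
[1] true OR false = true
[2] exactly-one(true, false) = true
[root] true AND true = true
Overall: true → allowed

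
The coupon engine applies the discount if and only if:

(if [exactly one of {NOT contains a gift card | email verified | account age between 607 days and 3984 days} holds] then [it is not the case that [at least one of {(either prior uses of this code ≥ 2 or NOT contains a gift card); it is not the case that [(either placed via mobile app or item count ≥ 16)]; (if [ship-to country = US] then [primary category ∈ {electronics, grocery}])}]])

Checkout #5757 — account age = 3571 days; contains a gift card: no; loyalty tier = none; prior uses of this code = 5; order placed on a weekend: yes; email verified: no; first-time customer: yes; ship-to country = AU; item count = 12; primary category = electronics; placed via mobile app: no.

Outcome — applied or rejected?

Applied

Atomic conditions:
  NOT contains a gift card: no → true
  email verified: no → false
  account age between 607 days and 3984 days: 3571 in [607, 3984] is true
  prior uses of this code ≥ 2: 5 ≥ 2 is true
  placed via mobile app: no → false
  item count ≥ 16: 12 ≥ 16 is false
  ship-to country = US: AU == US is false
  primary category ∈ {electronics, grocery}: electronics is in the set → true
Combine:
[1] exactly-one(true, false, true) = false
[2.1.1] true OR true = true
[2.1.2.1] false OR false = false
[2.1.2] NOT false = true
[2.1.3] false → true (antecedent false ⇒ implication holds) = true
[2.1] true OR true OR true = true
[2] NOT true = false
[root] false → false (antecedent false ⇒ implication holds) = true
Overall: true → applied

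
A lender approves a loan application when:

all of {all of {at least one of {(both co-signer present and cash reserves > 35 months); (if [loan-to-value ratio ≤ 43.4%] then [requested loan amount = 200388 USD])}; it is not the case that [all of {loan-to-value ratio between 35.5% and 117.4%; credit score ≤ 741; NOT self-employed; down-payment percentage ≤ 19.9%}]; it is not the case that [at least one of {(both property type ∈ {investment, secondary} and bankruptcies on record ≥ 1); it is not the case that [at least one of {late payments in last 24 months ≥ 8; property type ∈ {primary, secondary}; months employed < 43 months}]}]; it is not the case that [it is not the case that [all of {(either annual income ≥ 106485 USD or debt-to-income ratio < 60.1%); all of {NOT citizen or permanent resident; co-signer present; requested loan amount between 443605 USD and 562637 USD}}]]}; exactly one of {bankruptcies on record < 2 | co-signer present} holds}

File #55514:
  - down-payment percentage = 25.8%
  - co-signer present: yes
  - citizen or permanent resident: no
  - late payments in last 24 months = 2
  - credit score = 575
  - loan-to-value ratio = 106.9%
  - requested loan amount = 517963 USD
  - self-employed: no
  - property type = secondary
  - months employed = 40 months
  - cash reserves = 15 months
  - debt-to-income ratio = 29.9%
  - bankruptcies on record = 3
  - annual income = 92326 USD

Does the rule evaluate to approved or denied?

Atomic conditions:
  co-signer present: yes → true
  cash reserves > 35 months: 15 > 35 is false
  loan-to-value ratio ≤ 43.4%: 106.9 ≤ 43.4 is false
  requested loan amount = 200388 USD: 517963 == 200388 is false
  loan-to-value ratio between 35.5% and 117.4%: 106.9 in [35.5, 117.4] is true
  credit score ≤ 741: 575 ≤ 741 is true
  NOT self-employed: no → true
  down-payment percentage ≤ 19.9%: 25.8 ≤ 19.9 is false
  property type ∈ {investment, secondary}: secondary is in the set → true
  bankruptcies on record ≥ 1: 3 ≥ 1 is true
  late payments in last 24 months ≥ 8: 2 ≥ 8 is false
  property type ∈ {primary, secondary}: secondary is in the set → true
  months employed < 43 months: 40 < 43 is true
  annual income ≥ 106485 USD: 92326 ≥ 106485 is false
  debt-to-income ratio < 60.1%: 29.9 < 60.1 is true
  NOT citizen or permanent resident: no → true
  requested loan amount between 443605 USD and 562637 USD: 517963 in [443605, 562637] is true
  bankruptcies on record < 2: 3 < 2 is false
Combine:
[1.1.1] true AND false = false
[1.1.2] false → false (antecedent false ⇒ implication holds) = true
[1.1] false OR true = true
[1.2.1] true AND true AND true AND false = false
[1.2] NOT false = true
[1.3.1.1] true AND true = true
[1.3.1.2.1] false OR true OR true = true
[1.3.1.2] NOT true = false
[1.3.1] true OR false = true
[1.3] NOT true = false
[1.4.1.1.1] false OR true = true
[1.4.1.1.2] true AND true AND true = true
[1.4.1.1] true AND true = true
[1.4.1] NOT true = false
[1.4] NOT false = true
[1] true AND true AND false AND true = false
[2] exactly-one(false, true) = true
[root] false AND true = false
Overall: false → denied

Denied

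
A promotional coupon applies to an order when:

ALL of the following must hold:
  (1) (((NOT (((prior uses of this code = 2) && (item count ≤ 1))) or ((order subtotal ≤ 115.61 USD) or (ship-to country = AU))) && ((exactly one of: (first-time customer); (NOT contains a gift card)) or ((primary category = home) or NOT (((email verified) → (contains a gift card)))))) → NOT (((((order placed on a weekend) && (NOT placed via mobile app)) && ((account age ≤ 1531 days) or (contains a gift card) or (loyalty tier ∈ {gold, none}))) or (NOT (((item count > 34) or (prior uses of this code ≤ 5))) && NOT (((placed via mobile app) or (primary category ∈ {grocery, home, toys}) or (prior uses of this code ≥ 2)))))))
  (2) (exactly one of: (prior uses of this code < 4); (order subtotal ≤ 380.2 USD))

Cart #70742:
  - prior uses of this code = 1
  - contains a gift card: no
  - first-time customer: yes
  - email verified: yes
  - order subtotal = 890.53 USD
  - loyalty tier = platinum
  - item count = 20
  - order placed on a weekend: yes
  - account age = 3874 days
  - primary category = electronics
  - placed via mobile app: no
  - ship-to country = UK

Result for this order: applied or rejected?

Atomic conditions:
  prior uses of this code = 2: 1 == 2 is false
  item count ≤ 1: 20 ≤ 1 is false
  order subtotal ≤ 115.61 USD: 890.53 ≤ 115.61 is false
  ship-to country = AU: UK == AU is false
  first-time customer: yes → true
  NOT contains a gift card: no → true
  primary category = home: electronics == home is false
  email verified: yes → true
  contains a gift card: no → false
  order placed on a weekend: yes → true
  NOT placed via mobile app: no → true
  account age ≤ 1531 days: 3874 ≤ 1531 is false
  loyalty tier ∈ {gold, none}: platinum is not in the set → false
  item count > 34: 20 > 34 is false
  prior uses of this code ≤ 5: 1 ≤ 5 is true
  placed via mobile app: no → false
  primary category ∈ {grocery, home, toys}: electronics is not in the set → false
  prior uses of this code ≥ 2: 1 ≥ 2 is false
  prior uses of this code < 4: 1 < 4 is true
  order subtotal ≤ 380.2 USD: 890.53 ≤ 380.2 is false
Combine:
[1.1.1.1.1] false AND false = false
[1.1.1.1] NOT false = true
[1.1.1.2] false OR false = false
[1.1.1] true OR false = true
[1.1.2.1] exactly-one(true, true) = false
[1.1.2.2.2.1] true → false = false
[1.1.2.2.2] NOT false = true
[1.1.2.2] false OR true = true
[1.1.2] false OR true = true
[1.1] true AND true = true
[1.2.1.1.1] true AND true = true
[1.2.1.1.2] false OR false OR false = false
[1.2.1.1] true AND false = false
[1.2.1.2.1.1] false OR true = true
[1.2.1.2.1] NOT true = false
[1.2.1.2.2.1] false OR false OR false = false
[1.2.1.2.2] NOT false = true
[1.2.1.2] false AND true = false
[1.2.1] false OR false = false
[1.2] NOT false = true
[1] true → true = true
[2] exactly-one(true, false) = true
[root] true AND true = true
Overall: true → applied

Applied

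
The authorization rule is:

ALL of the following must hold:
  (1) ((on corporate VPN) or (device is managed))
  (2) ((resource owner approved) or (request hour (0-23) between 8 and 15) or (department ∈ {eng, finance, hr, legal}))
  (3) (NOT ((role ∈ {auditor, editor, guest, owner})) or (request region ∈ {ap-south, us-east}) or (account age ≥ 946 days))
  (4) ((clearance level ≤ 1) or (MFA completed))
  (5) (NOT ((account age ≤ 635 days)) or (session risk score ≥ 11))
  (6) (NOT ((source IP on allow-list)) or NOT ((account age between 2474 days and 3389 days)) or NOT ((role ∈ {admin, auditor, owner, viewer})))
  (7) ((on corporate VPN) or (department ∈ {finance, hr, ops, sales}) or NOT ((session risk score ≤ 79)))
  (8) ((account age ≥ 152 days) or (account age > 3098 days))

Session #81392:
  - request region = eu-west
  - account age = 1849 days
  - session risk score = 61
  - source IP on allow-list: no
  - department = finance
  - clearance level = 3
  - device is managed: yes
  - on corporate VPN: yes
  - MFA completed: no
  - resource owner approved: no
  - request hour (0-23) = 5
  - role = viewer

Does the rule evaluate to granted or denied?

Denied

Atomic conditions:
  on corporate VPN: yes → true
  device is managed: yes → true
  resource owner approved: no → false
  request hour (0-23) between 8 and 15: 5 in [8, 15] is false
  department ∈ {eng, finance, hr, legal}: finance is in the set → true
  role ∈ {auditor, editor, guest, owner}: viewer is not in the set → false
  request region ∈ {ap-south, us-east}: eu-west is not in the set → false
  account age ≥ 946 days: 1849 ≥ 946 is true
  clearance level ≤ 1: 3 ≤ 1 is false
  MFA completed: no → false
  account age ≤ 635 days: 1849 ≤ 635 is false
  session risk score ≥ 11: 61 ≥ 11 is true
  source IP on allow-list: no → false
  account age between 2474 days and 3389 days: 1849 in [2474, 3389] is false
  role ∈ {admin, auditor, owner, viewer}: viewer is in the set → true
  department ∈ {finance, hr, ops, sales}: finance is in the set → true
  session risk score ≤ 79: 61 ≤ 79 is true
  account age ≥ 152 days: 1849 ≥ 152 is true
  account age > 3098 days: 1849 > 3098 is false
Combine:
[1] true OR true = true
[2] false OR false OR true = true
[3.1] NOT false = true
[3] true OR false OR true = true
[4] false OR false = false
[5.1] NOT false = true
[5] true OR true = true
[6.1] NOT false = true
[6.2] NOT false = true
[6.3] NOT true = false
[6] true OR true OR false = true
[7.3] NOT true = false
[7] true OR true OR false = true
[8] true OR false = true
[root] true AND true AND true AND false AND true AND true AND true AND true = false
Overall: false → denied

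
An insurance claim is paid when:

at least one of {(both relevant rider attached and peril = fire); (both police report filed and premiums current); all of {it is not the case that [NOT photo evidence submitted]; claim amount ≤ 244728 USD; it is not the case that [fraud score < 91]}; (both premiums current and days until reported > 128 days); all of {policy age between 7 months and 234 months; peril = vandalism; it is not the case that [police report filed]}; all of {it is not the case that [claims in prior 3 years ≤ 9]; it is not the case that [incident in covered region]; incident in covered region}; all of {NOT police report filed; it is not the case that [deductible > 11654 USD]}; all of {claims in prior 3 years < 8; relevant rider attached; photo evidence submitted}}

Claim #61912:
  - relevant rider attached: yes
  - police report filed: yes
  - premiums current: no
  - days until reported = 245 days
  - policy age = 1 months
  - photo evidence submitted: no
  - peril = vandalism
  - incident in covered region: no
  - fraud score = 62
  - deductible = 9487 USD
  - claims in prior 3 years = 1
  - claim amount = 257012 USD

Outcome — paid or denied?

Atomic conditions:
  relevant rider attached: yes → true
  peril = fire: vandalism == fire is false
  police report filed: yes → true
  premiums current: no → false
  NOT photo evidence submitted: no → true
  claim amount ≤ 244728 USD: 257012 ≤ 244728 is false
  fraud score < 91: 62 < 91 is true
  days until reported > 128 days: 245 > 128 is true
  policy age between 7 months and 234 months: 1 in [7, 234] is false
  peril = vandalism: vandalism == vandalism is true
  claims in prior 3 years ≤ 9: 1 ≤ 9 is true
  incident in covered region: no → false
  NOT police report filed: yes → false
  deductible > 11654 USD: 9487 > 11654 is false
  claims in prior 3 years < 8: 1 < 8 is true
  photo evidence submitted: no → false
Combine:
[1] true AND false = false
[2] true AND false = false
[3.1] NOT true = false
[3.3] NOT true = false
[3] false AND false AND false = false
[4] false AND true = false
[5.3] NOT true = false
[5] false AND true AND false = false
[6.1] NOT true = false
[6.2] NOT false = true
[6] false AND true AND false = false
[7.2] NOT false = true
[7] false AND true = false
[8] true AND true AND false = false
[root] false OR false OR false OR false OR false OR false OR false OR false = false
Overall: false → denied

Denied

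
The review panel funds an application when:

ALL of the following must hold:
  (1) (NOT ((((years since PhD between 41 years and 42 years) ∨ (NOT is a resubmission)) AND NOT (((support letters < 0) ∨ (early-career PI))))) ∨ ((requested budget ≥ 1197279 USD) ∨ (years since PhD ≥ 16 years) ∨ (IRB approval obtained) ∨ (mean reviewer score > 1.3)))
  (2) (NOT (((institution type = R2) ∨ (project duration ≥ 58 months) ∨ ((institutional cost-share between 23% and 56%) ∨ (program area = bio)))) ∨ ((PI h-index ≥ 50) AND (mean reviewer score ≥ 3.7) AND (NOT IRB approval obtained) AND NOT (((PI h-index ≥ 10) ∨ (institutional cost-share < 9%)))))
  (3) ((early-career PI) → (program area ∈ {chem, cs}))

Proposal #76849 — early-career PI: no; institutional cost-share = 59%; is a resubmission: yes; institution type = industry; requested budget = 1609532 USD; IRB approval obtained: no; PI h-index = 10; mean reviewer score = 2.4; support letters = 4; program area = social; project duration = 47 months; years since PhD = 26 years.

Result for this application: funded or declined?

Atomic conditions:
  years since PhD between 41 years and 42 years: 26 in [41, 42] is false
  NOT is a resubmission: yes → false
  support letters < 0: 4 < 0 is false
  early-career PI: no → false
  requested budget ≥ 1197279 USD: 1609532 ≥ 1197279 is true
  years since PhD ≥ 16 years: 26 ≥ 16 is true
  IRB approval obtained: no → false
  mean reviewer score > 1.3: 2.4 > 1.3 is true
  institution type = R2: industry == R2 is false
  project duration ≥ 58 months: 47 ≥ 58 is false
  institutional cost-share between 23% and 56%: 59 in [23, 56] is false
  program area = bio: social == bio is false
  PI h-index ≥ 50: 10 ≥ 50 is false
  mean reviewer score ≥ 3.7: 2.4 ≥ 3.7 is false
  NOT IRB approval obtained: no → true
  PI h-index ≥ 10: 10 ≥ 10 is true
  institutional cost-share < 9%: 59 < 9 is false
  program area ∈ {chem, cs}: social is not in the set → false
Combine:
[1.1.1.1] false OR false = false
[1.1.1.2.1] false OR false = false
[1.1.1.2] NOT false = true
[1.1.1] false AND true = false
[1.1] NOT false = true
[1.2] true OR true OR false OR true = true
[1] true OR true = true
[2.1.1.3] false OR false = false
[2.1.1] false OR false OR false = false
[2.1] NOT false = true
[2.2.4.1] true OR false = true
[2.2.4] NOT true = false
[2.2] false AND false AND true AND false = false
[2] true OR false = true
[3] false → false (antecedent false ⇒ implication holds) = true
[root] true AND true AND true = true
Overall: true → funded

Funded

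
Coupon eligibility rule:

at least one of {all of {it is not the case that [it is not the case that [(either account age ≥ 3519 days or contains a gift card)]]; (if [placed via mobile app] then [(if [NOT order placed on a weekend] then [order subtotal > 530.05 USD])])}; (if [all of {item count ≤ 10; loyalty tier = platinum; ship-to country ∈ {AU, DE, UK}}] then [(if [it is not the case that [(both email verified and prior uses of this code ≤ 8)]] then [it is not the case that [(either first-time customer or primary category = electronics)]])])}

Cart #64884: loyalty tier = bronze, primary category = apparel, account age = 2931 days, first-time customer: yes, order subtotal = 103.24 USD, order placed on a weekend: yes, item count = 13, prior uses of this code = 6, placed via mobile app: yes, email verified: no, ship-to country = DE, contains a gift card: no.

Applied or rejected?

Atomic conditions:
  account age ≥ 3519 days: 2931 ≥ 3519 is false
  contains a gift card: no → false
  placed via mobile app: yes → true
  NOT order placed on a weekend: yes → false
  order subtotal > 530.05 USD: 103.24 > 530.05 is false
  item count ≤ 10: 13 ≤ 10 is false
  loyalty tier = platinum: bronze == platinum is false
  ship-to country ∈ {AU, DE, UK}: DE is in the set → true
  email verified: no → false
  prior uses of this code ≤ 8: 6 ≤ 8 is true
  first-time customer: yes → true
  primary category = electronics: apparel == electronics is false
Combine:
[1.1.1.1] false OR false = false
[1.1.1] NOT false = true
[1.1] NOT true = false
[1.2.2] false → false (antecedent false ⇒ implication holds) = true
[1.2] true → true = true
[1] false AND true = false
[2.1] false AND false AND true = false
[2.2.1.1] false AND true = false
[2.2.1] NOT false = true
[2.2.2.1] true OR false = true
[2.2.2] NOT true = false
[2.2] true → false = false
[2] false → false (antecedent false ⇒ implication holds) = true
[root] false OR true = true
Overall: true → applied

Applied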